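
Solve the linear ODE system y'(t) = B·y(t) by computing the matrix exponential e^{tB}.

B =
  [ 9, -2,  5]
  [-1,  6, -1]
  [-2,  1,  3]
e^{tB} =
  [t^2*exp(6*t)/2 + 3*t*exp(6*t) + exp(6*t), -t^2*exp(6*t)/2 - 2*t*exp(6*t), t^2*exp(6*t) + 5*t*exp(6*t)]
  [-t^2*exp(6*t)/2 - t*exp(6*t), t^2*exp(6*t)/2 + exp(6*t), -t^2*exp(6*t) - t*exp(6*t)]
  [-t^2*exp(6*t)/2 - 2*t*exp(6*t), t^2*exp(6*t)/2 + t*exp(6*t), -t^2*exp(6*t) - 3*t*exp(6*t) + exp(6*t)]

Strategy: write B = P · J · P⁻¹ where J is a Jordan canonical form, so e^{tB} = P · e^{tJ} · P⁻¹, and e^{tJ} can be computed block-by-block.

B has Jordan form
J =
  [6, 1, 0]
  [0, 6, 1]
  [0, 0, 6]
(up to reordering of blocks).

Per-block formulas:
  For a 3×3 Jordan block J_3(6): exp(t · J_3(6)) = e^(6t)·(I + t·N + (t^2/2)·N^2), where N is the 3×3 nilpotent shift.

After assembling e^{tJ} and conjugating by P, we get:

e^{tB} =
  [t^2*exp(6*t)/2 + 3*t*exp(6*t) + exp(6*t), -t^2*exp(6*t)/2 - 2*t*exp(6*t), t^2*exp(6*t) + 5*t*exp(6*t)]
  [-t^2*exp(6*t)/2 - t*exp(6*t), t^2*exp(6*t)/2 + exp(6*t), -t^2*exp(6*t) - t*exp(6*t)]
  [-t^2*exp(6*t)/2 - 2*t*exp(6*t), t^2*exp(6*t)/2 + t*exp(6*t), -t^2*exp(6*t) - 3*t*exp(6*t) + exp(6*t)]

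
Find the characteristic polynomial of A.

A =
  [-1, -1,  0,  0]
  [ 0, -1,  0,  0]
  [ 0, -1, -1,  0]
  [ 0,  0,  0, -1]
x^4 + 4*x^3 + 6*x^2 + 4*x + 1

Expanding det(x·I − A) (e.g. by cofactor expansion or by noting that A is similar to its Jordan form J, which has the same characteristic polynomial as A) gives
  χ_A(x) = x^4 + 4*x^3 + 6*x^2 + 4*x + 1
which factors as (x + 1)^4. The eigenvalues (with algebraic multiplicities) are λ = -1 with multiplicity 4.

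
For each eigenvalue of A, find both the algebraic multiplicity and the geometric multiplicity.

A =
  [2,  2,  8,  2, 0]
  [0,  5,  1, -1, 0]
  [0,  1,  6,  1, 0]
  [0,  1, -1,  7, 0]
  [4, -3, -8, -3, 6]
λ = 2: alg = 1, geom = 1; λ = 6: alg = 4, geom = 2

Step 1 — factor the characteristic polynomial to read off the algebraic multiplicities:
  χ_A(x) = (x - 6)^4*(x - 2)

Step 2 — compute geometric multiplicities via the rank-nullity identity g(λ) = n − rank(A − λI):
  rank(A − (2)·I) = 4, so dim ker(A − (2)·I) = n − 4 = 1
  rank(A − (6)·I) = 3, so dim ker(A − (6)·I) = n − 3 = 2

Summary:
  λ = 2: algebraic multiplicity = 1, geometric multiplicity = 1
  λ = 6: algebraic multiplicity = 4, geometric multiplicity = 2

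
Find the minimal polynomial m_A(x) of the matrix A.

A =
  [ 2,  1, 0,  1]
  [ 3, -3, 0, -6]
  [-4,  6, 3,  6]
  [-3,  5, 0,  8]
x^3 - 7*x^2 + 16*x - 12

The characteristic polynomial is χ_A(x) = (x - 3)^2*(x - 2)^2, so the eigenvalues are known. The minimal polynomial is
  m_A(x) = Π_λ (x − λ)^{k_λ}
where k_λ is the size of the *largest* Jordan block for λ (equivalently, the smallest k with (A − λI)^k v = 0 for every generalised eigenvector v of λ).

  λ = 2: largest Jordan block has size 2, contributing (x − 2)^2
  λ = 3: largest Jordan block has size 1, contributing (x − 3)

So m_A(x) = (x - 3)*(x - 2)^2 = x^3 - 7*x^2 + 16*x - 12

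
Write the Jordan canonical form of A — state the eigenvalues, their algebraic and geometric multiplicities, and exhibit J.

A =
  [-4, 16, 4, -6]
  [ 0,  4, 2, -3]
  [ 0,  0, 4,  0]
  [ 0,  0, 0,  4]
J_1(-4) ⊕ J_2(4) ⊕ J_1(4)

The characteristic polynomial is
  det(x·I − A) = x^4 - 8*x^3 + 128*x - 256 = (x - 4)^3*(x + 4)

Eigenvalues and multiplicities (the geometric multiplicity of λ is n − rank(A − λI), which equals the number of Jordan blocks for λ):
  λ = -4: algebraic multiplicity = 1, geometric multiplicity = 1
  λ = 4: algebraic multiplicity = 3, geometric multiplicity = 2

Determining the block sizes for each eigenvalue:
  λ = -4: one block (gm = 1), so the single block has size am = 1 → block sizes [1]
  λ = 4: 2 blocks summing to 3 forces exactly one block of size 2 and the rest size 1 → block sizes [2, 1]

Assembling the blocks gives a Jordan form
J =
  [-4, 0, 0, 0]
  [ 0, 4, 1, 0]
  [ 0, 0, 4, 0]
  [ 0, 0, 0, 4]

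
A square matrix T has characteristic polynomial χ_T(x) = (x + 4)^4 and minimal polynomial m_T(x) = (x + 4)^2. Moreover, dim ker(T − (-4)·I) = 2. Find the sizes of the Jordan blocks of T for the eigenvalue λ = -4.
Block sizes for λ = -4: [2, 2]

Step 1 — from the characteristic polynomial, algebraic multiplicity of λ = -4 is 4. From dim ker(T − (-4)·I) = 2, there are exactly 2 Jordan blocks for λ = -4.
Step 2 — from the minimal polynomial, the factor (x + 4)^2 tells us the largest block for λ = -4 has size 2.
Step 3 — with total size 4, 2 blocks, and largest block 2, the block sizes (in nonincreasing order) are [2, 2].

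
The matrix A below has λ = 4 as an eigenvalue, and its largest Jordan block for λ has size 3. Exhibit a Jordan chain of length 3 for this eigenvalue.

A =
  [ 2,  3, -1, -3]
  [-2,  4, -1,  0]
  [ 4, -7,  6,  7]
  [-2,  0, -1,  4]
A Jordan chain for λ = 4 of length 3:
v_1 = (1, 1, -2, 1)ᵀ
v_2 = (3, 0, -7, 0)ᵀ
v_3 = (0, 1, 0, 0)ᵀ

Let N = A − (4)·I. We want v_3 with N^3 v_3 = 0 but N^2 v_3 ≠ 0; then v_{j-1} := N · v_j for j = 3, …, 2.

Pick v_3 = (0, 1, 0, 0)ᵀ.
Then v_2 = N · v_3 = (3, 0, -7, 0)ᵀ.
Then v_1 = N · v_2 = (1, 1, -2, 1)ᵀ.

Sanity check: (A − (4)·I) v_1 = (0, 0, 0, 0)ᵀ = 0. ✓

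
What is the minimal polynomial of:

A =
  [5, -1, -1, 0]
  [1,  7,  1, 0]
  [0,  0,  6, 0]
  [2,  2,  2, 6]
x^2 - 12*x + 36

The characteristic polynomial is χ_A(x) = (x - 6)^4, so the eigenvalues are known. The minimal polynomial is
  m_A(x) = Π_λ (x − λ)^{k_λ}
where k_λ is the size of the *largest* Jordan block for λ (equivalently, the smallest k with (A − λI)^k v = 0 for every generalised eigenvector v of λ).

  λ = 6: largest Jordan block has size 2, contributing (x − 6)^2

So m_A(x) = (x - 6)^2 = x^2 - 12*x + 36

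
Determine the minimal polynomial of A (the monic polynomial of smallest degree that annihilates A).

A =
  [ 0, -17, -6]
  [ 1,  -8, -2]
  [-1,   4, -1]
x^3 + 9*x^2 + 27*x + 27

The characteristic polynomial is χ_A(x) = (x + 3)^3, so the eigenvalues are known. The minimal polynomial is
  m_A(x) = Π_λ (x − λ)^{k_λ}
where k_λ is the size of the *largest* Jordan block for λ (equivalently, the smallest k with (A − λI)^k v = 0 for every generalised eigenvector v of λ).

  λ = -3: largest Jordan block has size 3, contributing (x + 3)^3

So m_A(x) = (x + 3)^3 = x^3 + 9*x^2 + 27*x + 27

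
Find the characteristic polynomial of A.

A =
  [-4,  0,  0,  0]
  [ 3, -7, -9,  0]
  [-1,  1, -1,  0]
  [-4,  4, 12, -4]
x^4 + 16*x^3 + 96*x^2 + 256*x + 256

Expanding det(x·I − A) (e.g. by cofactor expansion or by noting that A is similar to its Jordan form J, which has the same characteristic polynomial as A) gives
  χ_A(x) = x^4 + 16*x^3 + 96*x^2 + 256*x + 256
which factors as (x + 4)^4. The eigenvalues (with algebraic multiplicities) are λ = -4 with multiplicity 4.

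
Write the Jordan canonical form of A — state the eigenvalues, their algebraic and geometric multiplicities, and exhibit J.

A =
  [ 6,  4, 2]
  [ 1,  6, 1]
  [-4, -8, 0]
J_2(4) ⊕ J_1(4)

The characteristic polynomial is
  det(x·I − A) = x^3 - 12*x^2 + 48*x - 64 = (x - 4)^3

Eigenvalues and multiplicities (the geometric multiplicity of λ is n − rank(A − λI), which equals the number of Jordan blocks for λ):
  λ = 4: algebraic multiplicity = 3, geometric multiplicity = 2

Determining the block sizes for each eigenvalue:
  λ = 4: 2 blocks summing to 3 forces exactly one block of size 2 and the rest size 1 → block sizes [2, 1]

Assembling the blocks gives a Jordan form
J =
  [4, 1, 0]
  [0, 4, 0]
  [0, 0, 4]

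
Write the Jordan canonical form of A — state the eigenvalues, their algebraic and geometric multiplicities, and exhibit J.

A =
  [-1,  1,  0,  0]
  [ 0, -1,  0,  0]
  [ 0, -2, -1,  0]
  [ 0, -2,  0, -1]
J_2(-1) ⊕ J_1(-1) ⊕ J_1(-1)

The characteristic polynomial is
  det(x·I − A) = x^4 + 4*x^3 + 6*x^2 + 4*x + 1 = (x + 1)^4

Eigenvalues and multiplicities (the geometric multiplicity of λ is n − rank(A − λI), which equals the number of Jordan blocks for λ):
  λ = -1: algebraic multiplicity = 4, geometric multiplicity = 3

Determining the block sizes for each eigenvalue:
  λ = -1: 3 blocks summing to 4 forces exactly one block of size 2 and the rest size 1 → block sizes [2, 1, 1]

Assembling the blocks gives a Jordan form
J =
  [-1,  1,  0,  0]
  [ 0, -1,  0,  0]
  [ 0,  0, -1,  0]
  [ 0,  0,  0, -1]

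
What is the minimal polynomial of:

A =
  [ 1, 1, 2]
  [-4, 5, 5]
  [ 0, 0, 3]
x^3 - 9*x^2 + 27*x - 27

The characteristic polynomial is χ_A(x) = (x - 3)^3, so the eigenvalues are known. The minimal polynomial is
  m_A(x) = Π_λ (x − λ)^{k_λ}
where k_λ is the size of the *largest* Jordan block for λ (equivalently, the smallest k with (A − λI)^k v = 0 for every generalised eigenvector v of λ).

  λ = 3: largest Jordan block has size 3, contributing (x − 3)^3

So m_A(x) = (x - 3)^3 = x^3 - 9*x^2 + 27*x - 27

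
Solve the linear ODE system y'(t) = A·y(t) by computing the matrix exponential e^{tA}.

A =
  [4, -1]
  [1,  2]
e^{tA} =
  [t*exp(3*t) + exp(3*t), -t*exp(3*t)]
  [t*exp(3*t), -t*exp(3*t) + exp(3*t)]

Strategy: write A = P · J · P⁻¹ where J is a Jordan canonical form, so e^{tA} = P · e^{tJ} · P⁻¹, and e^{tJ} can be computed block-by-block.

A has Jordan form
J =
  [3, 1]
  [0, 3]
(up to reordering of blocks).

Per-block formulas:
  For a 2×2 Jordan block J_2(3): exp(t · J_2(3)) = e^(3t)·(I + t·N), where N is the 2×2 nilpotent shift.

After assembling e^{tJ} and conjugating by P, we get:

e^{tA} =
  [t*exp(3*t) + exp(3*t), -t*exp(3*t)]
  [t*exp(3*t), -t*exp(3*t) + exp(3*t)]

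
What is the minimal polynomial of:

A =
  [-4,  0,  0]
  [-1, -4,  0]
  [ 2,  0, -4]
x^2 + 8*x + 16

The characteristic polynomial is χ_A(x) = (x + 4)^3, so the eigenvalues are known. The minimal polynomial is
  m_A(x) = Π_λ (x − λ)^{k_λ}
where k_λ is the size of the *largest* Jordan block for λ (equivalently, the smallest k with (A − λI)^k v = 0 for every generalised eigenvector v of λ).

  λ = -4: largest Jordan block has size 2, contributing (x + 4)^2

So m_A(x) = (x + 4)^2 = x^2 + 8*x + 16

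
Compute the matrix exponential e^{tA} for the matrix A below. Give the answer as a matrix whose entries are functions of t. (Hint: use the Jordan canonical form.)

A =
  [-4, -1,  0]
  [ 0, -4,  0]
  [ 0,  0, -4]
e^{tA} =
  [exp(-4*t), -t*exp(-4*t), 0]
  [0, exp(-4*t), 0]
  [0, 0, exp(-4*t)]

Strategy: write A = P · J · P⁻¹ where J is a Jordan canonical form, so e^{tA} = P · e^{tJ} · P⁻¹, and e^{tJ} can be computed block-by-block.

A has Jordan form
J =
  [-4,  1,  0]
  [ 0, -4,  0]
  [ 0,  0, -4]
(up to reordering of blocks).

Per-block formulas:
  For a 1×1 block at λ = -4: exp(t · [-4]) = [e^(-4t)].
  For a 2×2 Jordan block J_2(-4): exp(t · J_2(-4)) = e^(-4t)·(I + t·N), where N is the 2×2 nilpotent shift.

After assembling e^{tJ} and conjugating by P, we get:

e^{tA} =
  [exp(-4*t), -t*exp(-4*t), 0]
  [0, exp(-4*t), 0]
  [0, 0, exp(-4*t)]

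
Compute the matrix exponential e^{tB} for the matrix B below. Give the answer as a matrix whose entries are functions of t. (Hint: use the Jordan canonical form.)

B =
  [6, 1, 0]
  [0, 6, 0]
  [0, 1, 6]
e^{tB} =
  [exp(6*t), t*exp(6*t), 0]
  [0, exp(6*t), 0]
  [0, t*exp(6*t), exp(6*t)]

Strategy: write B = P · J · P⁻¹ where J is a Jordan canonical form, so e^{tB} = P · e^{tJ} · P⁻¹, and e^{tJ} can be computed block-by-block.

B has Jordan form
J =
  [6, 1, 0]
  [0, 6, 0]
  [0, 0, 6]
(up to reordering of blocks).

Per-block formulas:
  For a 2×2 Jordan block J_2(6): exp(t · J_2(6)) = e^(6t)·(I + t·N), where N is the 2×2 nilpotent shift.
  For a 1×1 block at λ = 6: exp(t · [6]) = [e^(6t)].

After assembling e^{tJ} and conjugating by P, we get:

e^{tB} =
  [exp(6*t), t*exp(6*t), 0]
  [0, exp(6*t), 0]
  [0, t*exp(6*t), exp(6*t)]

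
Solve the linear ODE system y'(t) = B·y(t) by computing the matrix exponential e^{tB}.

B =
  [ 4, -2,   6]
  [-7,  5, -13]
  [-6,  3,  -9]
e^{tB} =
  [-3*t^2 + 4*t + 1, -2*t, -2*t^2 + 6*t]
  [15*t^2/2 - 7*t, 5*t + 1, 5*t^2 - 13*t]
  [9*t^2/2 - 6*t, 3*t, 3*t^2 - 9*t + 1]

Strategy: write B = P · J · P⁻¹ where J is a Jordan canonical form, so e^{tB} = P · e^{tJ} · P⁻¹, and e^{tJ} can be computed block-by-block.

B has Jordan form
J =
  [0, 1, 0]
  [0, 0, 1]
  [0, 0, 0]
(up to reordering of blocks).

Per-block formulas:
  For a 3×3 Jordan block J_3(0): exp(t · J_3(0)) = e^(0t)·(I + t·N + (t^2/2)·N^2), where N is the 3×3 nilpotent shift.

After assembling e^{tJ} and conjugating by P, we get:

e^{tB} =
  [-3*t^2 + 4*t + 1, -2*t, -2*t^2 + 6*t]
  [15*t^2/2 - 7*t, 5*t + 1, 5*t^2 - 13*t]
  [9*t^2/2 - 6*t, 3*t, 3*t^2 - 9*t + 1]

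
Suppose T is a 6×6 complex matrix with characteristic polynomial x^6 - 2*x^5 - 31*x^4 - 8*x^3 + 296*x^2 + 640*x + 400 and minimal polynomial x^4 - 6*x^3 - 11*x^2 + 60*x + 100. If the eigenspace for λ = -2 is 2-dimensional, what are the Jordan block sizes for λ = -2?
Block sizes for λ = -2: [2, 2]

Step 1 — from the characteristic polynomial, algebraic multiplicity of λ = -2 is 4. From dim ker(T − (-2)·I) = 2, there are exactly 2 Jordan blocks for λ = -2.
Step 2 — from the minimal polynomial, the factor (x + 2)^2 tells us the largest block for λ = -2 has size 2.
Step 3 — with total size 4, 2 blocks, and largest block 2, the block sizes (in nonincreasing order) are [2, 2].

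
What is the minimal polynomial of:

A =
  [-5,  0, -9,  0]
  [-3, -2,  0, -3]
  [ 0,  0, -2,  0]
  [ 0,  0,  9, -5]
x^2 + 7*x + 10

The characteristic polynomial is χ_A(x) = (x + 2)^2*(x + 5)^2, so the eigenvalues are known. The minimal polynomial is
  m_A(x) = Π_λ (x − λ)^{k_λ}
where k_λ is the size of the *largest* Jordan block for λ (equivalently, the smallest k with (A − λI)^k v = 0 for every generalised eigenvector v of λ).

  λ = -5: largest Jordan block has size 1, contributing (x + 5)
  λ = -2: largest Jordan block has size 1, contributing (x + 2)

So m_A(x) = (x + 2)*(x + 5) = x^2 + 7*x + 10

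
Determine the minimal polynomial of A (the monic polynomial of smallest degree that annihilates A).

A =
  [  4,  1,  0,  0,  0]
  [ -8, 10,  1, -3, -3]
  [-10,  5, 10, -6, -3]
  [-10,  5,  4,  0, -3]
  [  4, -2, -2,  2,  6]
x^3 - 18*x^2 + 108*x - 216

The characteristic polynomial is χ_A(x) = (x - 6)^5, so the eigenvalues are known. The minimal polynomial is
  m_A(x) = Π_λ (x − λ)^{k_λ}
where k_λ is the size of the *largest* Jordan block for λ (equivalently, the smallest k with (A − λI)^k v = 0 for every generalised eigenvector v of λ).

  λ = 6: largest Jordan block has size 3, contributing (x − 6)^3

So m_A(x) = (x - 6)^3 = x^3 - 18*x^2 + 108*x - 216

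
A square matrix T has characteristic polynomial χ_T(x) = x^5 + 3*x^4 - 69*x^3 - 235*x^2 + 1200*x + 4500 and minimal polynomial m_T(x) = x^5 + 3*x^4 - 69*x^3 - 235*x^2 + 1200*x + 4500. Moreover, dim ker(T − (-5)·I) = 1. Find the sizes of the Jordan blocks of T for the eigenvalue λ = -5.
Block sizes for λ = -5: [3]

Step 1 — from the characteristic polynomial, algebraic multiplicity of λ = -5 is 3. From dim ker(T − (-5)·I) = 1, there are exactly 1 Jordan blocks for λ = -5.
Step 2 — from the minimal polynomial, the factor (x + 5)^3 tells us the largest block for λ = -5 has size 3.
Step 3 — with total size 3, 1 blocks, and largest block 3, the block sizes (in nonincreasing order) are [3].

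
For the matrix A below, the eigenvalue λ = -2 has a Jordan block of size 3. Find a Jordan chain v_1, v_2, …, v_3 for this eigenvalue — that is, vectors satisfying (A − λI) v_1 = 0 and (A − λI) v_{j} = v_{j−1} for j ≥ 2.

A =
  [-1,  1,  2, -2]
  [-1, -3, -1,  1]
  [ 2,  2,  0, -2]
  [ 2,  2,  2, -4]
A Jordan chain for λ = -2 of length 3:
v_1 = (1, -1, 2, 2)ᵀ
v_2 = (2, -1, 2, 2)ᵀ
v_3 = (0, 0, 1, 0)ᵀ

Let N = A − (-2)·I. We want v_3 with N^3 v_3 = 0 but N^2 v_3 ≠ 0; then v_{j-1} := N · v_j for j = 3, …, 2.

Pick v_3 = (0, 0, 1, 0)ᵀ.
Then v_2 = N · v_3 = (2, -1, 2, 2)ᵀ.
Then v_1 = N · v_2 = (1, -1, 2, 2)ᵀ.

Sanity check: (A − (-2)·I) v_1 = (0, 0, 0, 0)ᵀ = 0. ✓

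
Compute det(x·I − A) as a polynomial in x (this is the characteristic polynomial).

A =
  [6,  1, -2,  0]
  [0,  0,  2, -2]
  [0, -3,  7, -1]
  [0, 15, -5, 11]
x^4 - 24*x^3 + 216*x^2 - 864*x + 1296

Expanding det(x·I − A) (e.g. by cofactor expansion or by noting that A is similar to its Jordan form J, which has the same characteristic polynomial as A) gives
  χ_A(x) = x^4 - 24*x^3 + 216*x^2 - 864*x + 1296
which factors as (x - 6)^4. The eigenvalues (with algebraic multiplicities) are λ = 6 with multiplicity 4.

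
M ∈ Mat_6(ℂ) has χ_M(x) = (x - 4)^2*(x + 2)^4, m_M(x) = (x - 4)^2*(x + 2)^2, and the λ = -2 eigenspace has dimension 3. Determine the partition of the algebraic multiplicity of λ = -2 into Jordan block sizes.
Block sizes for λ = -2: [2, 1, 1]

Step 1 — from the characteristic polynomial, algebraic multiplicity of λ = -2 is 4. From dim ker(M − (-2)·I) = 3, there are exactly 3 Jordan blocks for λ = -2.
Step 2 — from the minimal polynomial, the factor (x + 2)^2 tells us the largest block for λ = -2 has size 2.
Step 3 — with total size 4, 3 blocks, and largest block 2, the block sizes (in nonincreasing order) are [2, 1, 1].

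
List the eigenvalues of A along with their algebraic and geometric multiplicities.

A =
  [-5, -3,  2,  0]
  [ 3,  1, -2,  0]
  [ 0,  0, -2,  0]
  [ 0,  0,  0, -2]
λ = -2: alg = 4, geom = 3

Step 1 — factor the characteristic polynomial to read off the algebraic multiplicities:
  χ_A(x) = (x + 2)^4

Step 2 — compute geometric multiplicities via the rank-nullity identity g(λ) = n − rank(A − λI):
  rank(A − (-2)·I) = 1, so dim ker(A − (-2)·I) = n − 1 = 3

Summary:
  λ = -2: algebraic multiplicity = 4, geometric multiplicity = 3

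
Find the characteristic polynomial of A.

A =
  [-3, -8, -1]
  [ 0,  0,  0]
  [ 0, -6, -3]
x^3 + 6*x^2 + 9*x

Expanding det(x·I − A) (e.g. by cofactor expansion or by noting that A is similar to its Jordan form J, which has the same characteristic polynomial as A) gives
  χ_A(x) = x^3 + 6*x^2 + 9*x
which factors as x*(x + 3)^2. The eigenvalues (with algebraic multiplicities) are λ = -3 with multiplicity 2, λ = 0 with multiplicity 1.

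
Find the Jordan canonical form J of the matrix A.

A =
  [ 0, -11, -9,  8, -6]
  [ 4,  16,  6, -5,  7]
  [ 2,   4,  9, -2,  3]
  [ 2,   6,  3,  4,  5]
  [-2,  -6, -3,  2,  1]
J_3(6) ⊕ J_2(6)

The characteristic polynomial is
  det(x·I − A) = x^5 - 30*x^4 + 360*x^3 - 2160*x^2 + 6480*x - 7776 = (x - 6)^5

Eigenvalues and multiplicities (the geometric multiplicity of λ is n − rank(A − λI), which equals the number of Jordan blocks for λ):
  λ = 6: algebraic multiplicity = 5, geometric multiplicity = 2

Determining the block sizes for each eigenvalue:
  λ = 6: with am = 5 and gm = 2, the partition is not yet determined (e.g. several partitions of 5 into 2 parts exist). Let N = A − (6)·I. Computing rank(N^1) = 3, rank(N^2) = 1, rank(N^3) = 0; the number of blocks of size ≥ j is rank(N^{j−1}) − rank(N^j), giving [2, 2, 1]. So we have 1 block(s) of size 3, 1 block(s) of size 2 → block sizes [3, 2]

Assembling the blocks gives a Jordan form
J =
  [6, 1, 0, 0, 0]
  [0, 6, 1, 0, 0]
  [0, 0, 6, 0, 0]
  [0, 0, 0, 6, 1]
  [0, 0, 0, 0, 6]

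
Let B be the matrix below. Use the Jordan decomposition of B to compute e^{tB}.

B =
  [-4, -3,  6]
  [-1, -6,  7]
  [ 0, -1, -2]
e^{tB} =
  [3*t^2*exp(-4*t)/2 + exp(-4*t), -3*t*exp(-4*t), -9*t^2*exp(-4*t)/2 + 6*t*exp(-4*t)]
  [t^2*exp(-4*t) - t*exp(-4*t), -2*t*exp(-4*t) + exp(-4*t), -3*t^2*exp(-4*t) + 7*t*exp(-4*t)]
  [t^2*exp(-4*t)/2, -t*exp(-4*t), -3*t^2*exp(-4*t)/2 + 2*t*exp(-4*t) + exp(-4*t)]

Strategy: write B = P · J · P⁻¹ where J is a Jordan canonical form, so e^{tB} = P · e^{tJ} · P⁻¹, and e^{tJ} can be computed block-by-block.

B has Jordan form
J =
  [-4,  1,  0]
  [ 0, -4,  1]
  [ 0,  0, -4]
(up to reordering of blocks).

Per-block formulas:
  For a 3×3 Jordan block J_3(-4): exp(t · J_3(-4)) = e^(-4t)·(I + t·N + (t^2/2)·N^2), where N is the 3×3 nilpotent shift.

After assembling e^{tJ} and conjugating by P, we get:

e^{tB} =
  [3*t^2*exp(-4*t)/2 + exp(-4*t), -3*t*exp(-4*t), -9*t^2*exp(-4*t)/2 + 6*t*exp(-4*t)]
  [t^2*exp(-4*t) - t*exp(-4*t), -2*t*exp(-4*t) + exp(-4*t), -3*t^2*exp(-4*t) + 7*t*exp(-4*t)]
  [t^2*exp(-4*t)/2, -t*exp(-4*t), -3*t^2*exp(-4*t)/2 + 2*t*exp(-4*t) + exp(-4*t)]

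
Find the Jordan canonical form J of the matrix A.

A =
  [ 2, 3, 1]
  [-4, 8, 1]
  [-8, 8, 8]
J_3(6)

The characteristic polynomial is
  det(x·I − A) = x^3 - 18*x^2 + 108*x - 216 = (x - 6)^3

Eigenvalues and multiplicities (the geometric multiplicity of λ is n − rank(A − λI), which equals the number of Jordan blocks for λ):
  λ = 6: algebraic multiplicity = 3, geometric multiplicity = 1

Determining the block sizes for each eigenvalue:
  λ = 6: one block (gm = 1), so the single block has size am = 3 → block sizes [3]

Assembling the blocks gives a Jordan form
J =
  [6, 1, 0]
  [0, 6, 1]
  [0, 0, 6]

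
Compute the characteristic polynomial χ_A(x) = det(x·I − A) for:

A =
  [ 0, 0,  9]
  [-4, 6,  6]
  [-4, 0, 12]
x^3 - 18*x^2 + 108*x - 216

Expanding det(x·I − A) (e.g. by cofactor expansion or by noting that A is similar to its Jordan form J, which has the same characteristic polynomial as A) gives
  χ_A(x) = x^3 - 18*x^2 + 108*x - 216
which factors as (x - 6)^3. The eigenvalues (with algebraic multiplicities) are λ = 6 with multiplicity 3.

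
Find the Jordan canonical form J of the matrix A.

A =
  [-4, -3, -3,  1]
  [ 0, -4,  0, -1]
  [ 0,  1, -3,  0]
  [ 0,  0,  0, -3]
J_1(-4) ⊕ J_1(-4) ⊕ J_2(-3)

The characteristic polynomial is
  det(x·I − A) = x^4 + 14*x^3 + 73*x^2 + 168*x + 144 = (x + 3)^2*(x + 4)^2

Eigenvalues and multiplicities (the geometric multiplicity of λ is n − rank(A − λI), which equals the number of Jordan blocks for λ):
  λ = -4: algebraic multiplicity = 2, geometric multiplicity = 2
  λ = -3: algebraic multiplicity = 2, geometric multiplicity = 1

Determining the block sizes for each eigenvalue:
  λ = -4: gm = am = 2, so every block has size 1 → block sizes [1, 1]
  λ = -3: one block (gm = 1), so the single block has size am = 2 → block sizes [2]

Assembling the blocks gives a Jordan form
J =
  [-4,  0,  0,  0]
  [ 0, -4,  0,  0]
  [ 0,  0, -3,  1]
  [ 0,  0,  0, -3]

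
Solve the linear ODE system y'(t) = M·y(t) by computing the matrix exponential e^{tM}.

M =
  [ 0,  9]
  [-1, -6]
e^{tM} =
  [3*t*exp(-3*t) + exp(-3*t), 9*t*exp(-3*t)]
  [-t*exp(-3*t), -3*t*exp(-3*t) + exp(-3*t)]

Strategy: write M = P · J · P⁻¹ where J is a Jordan canonical form, so e^{tM} = P · e^{tJ} · P⁻¹, and e^{tJ} can be computed block-by-block.

M has Jordan form
J =
  [-3,  1]
  [ 0, -3]
(up to reordering of blocks).

Per-block formulas:
  For a 2×2 Jordan block J_2(-3): exp(t · J_2(-3)) = e^(-3t)·(I + t·N), where N is the 2×2 nilpotent shift.

After assembling e^{tJ} and conjugating by P, we get:

e^{tM} =
  [3*t*exp(-3*t) + exp(-3*t), 9*t*exp(-3*t)]
  [-t*exp(-3*t), -3*t*exp(-3*t) + exp(-3*t)]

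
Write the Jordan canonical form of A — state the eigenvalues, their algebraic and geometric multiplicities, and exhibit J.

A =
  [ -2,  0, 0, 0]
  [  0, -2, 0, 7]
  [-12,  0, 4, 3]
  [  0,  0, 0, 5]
J_1(-2) ⊕ J_1(-2) ⊕ J_1(4) ⊕ J_1(5)

The characteristic polynomial is
  det(x·I − A) = x^4 - 5*x^3 - 12*x^2 + 44*x + 80 = (x - 5)*(x - 4)*(x + 2)^2

Eigenvalues and multiplicities (the geometric multiplicity of λ is n − rank(A − λI), which equals the number of Jordan blocks for λ):
  λ = -2: algebraic multiplicity = 2, geometric multiplicity = 2
  λ = 4: algebraic multiplicity = 1, geometric multiplicity = 1
  λ = 5: algebraic multiplicity = 1, geometric multiplicity = 1

Determining the block sizes for each eigenvalue:
  λ = -2: gm = am = 2, so every block has size 1 → block sizes [1, 1]
  λ = 4: one block (gm = 1), so the single block has size am = 1 → block sizes [1]
  λ = 5: one block (gm = 1), so the single block has size am = 1 → block sizes [1]

Assembling the blocks gives a Jordan form
J =
  [-2,  0, 0, 0]
  [ 0, -2, 0, 0]
  [ 0,  0, 4, 0]
  [ 0,  0, 0, 5]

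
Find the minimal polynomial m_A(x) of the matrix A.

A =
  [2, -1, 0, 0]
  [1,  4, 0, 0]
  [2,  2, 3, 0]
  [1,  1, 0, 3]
x^2 - 6*x + 9

The characteristic polynomial is χ_A(x) = (x - 3)^4, so the eigenvalues are known. The minimal polynomial is
  m_A(x) = Π_λ (x − λ)^{k_λ}
where k_λ is the size of the *largest* Jordan block for λ (equivalently, the smallest k with (A − λI)^k v = 0 for every generalised eigenvector v of λ).

  λ = 3: largest Jordan block has size 2, contributing (x − 3)^2

So m_A(x) = (x - 3)^2 = x^2 - 6*x + 9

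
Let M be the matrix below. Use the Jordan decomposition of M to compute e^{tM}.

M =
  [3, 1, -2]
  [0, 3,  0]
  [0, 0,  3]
e^{tM} =
  [exp(3*t), t*exp(3*t), -2*t*exp(3*t)]
  [0, exp(3*t), 0]
  [0, 0, exp(3*t)]

Strategy: write M = P · J · P⁻¹ where J is a Jordan canonical form, so e^{tM} = P · e^{tJ} · P⁻¹, and e^{tJ} can be computed block-by-block.

M has Jordan form
J =
  [3, 1, 0]
  [0, 3, 0]
  [0, 0, 3]
(up to reordering of blocks).

Per-block formulas:
  For a 1×1 block at λ = 3: exp(t · [3]) = [e^(3t)].
  For a 2×2 Jordan block J_2(3): exp(t · J_2(3)) = e^(3t)·(I + t·N), where N is the 2×2 nilpotent shift.

After assembling e^{tJ} and conjugating by P, we get:

e^{tM} =
  [exp(3*t), t*exp(3*t), -2*t*exp(3*t)]
  [0, exp(3*t), 0]
  [0, 0, exp(3*t)]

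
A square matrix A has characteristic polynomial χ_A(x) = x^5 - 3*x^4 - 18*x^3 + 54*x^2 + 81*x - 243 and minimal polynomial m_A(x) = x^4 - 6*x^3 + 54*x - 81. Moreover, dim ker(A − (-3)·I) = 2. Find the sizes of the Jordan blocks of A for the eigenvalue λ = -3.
Block sizes for λ = -3: [1, 1]

Step 1 — from the characteristic polynomial, algebraic multiplicity of λ = -3 is 2. From dim ker(A − (-3)·I) = 2, there are exactly 2 Jordan blocks for λ = -3.
Step 2 — from the minimal polynomial, the factor (x + 3) tells us the largest block for λ = -3 has size 1.
Step 3 — with total size 2, 2 blocks, and largest block 1, the block sizes (in nonincreasing order) are [1, 1].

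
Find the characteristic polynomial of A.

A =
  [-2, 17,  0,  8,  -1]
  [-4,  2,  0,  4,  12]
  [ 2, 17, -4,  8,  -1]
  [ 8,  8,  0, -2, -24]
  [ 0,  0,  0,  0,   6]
x^5 - 60*x^3 - 80*x^2 + 960*x + 2304

Expanding det(x·I − A) (e.g. by cofactor expansion or by noting that A is similar to its Jordan form J, which has the same characteristic polynomial as A) gives
  χ_A(x) = x^5 - 60*x^3 - 80*x^2 + 960*x + 2304
which factors as (x - 6)^2*(x + 4)^3. The eigenvalues (with algebraic multiplicities) are λ = -4 with multiplicity 3, λ = 6 with multiplicity 2.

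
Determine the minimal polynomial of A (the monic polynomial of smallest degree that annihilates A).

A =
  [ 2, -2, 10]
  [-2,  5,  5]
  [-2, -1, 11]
x^2 - 12*x + 36

The characteristic polynomial is χ_A(x) = (x - 6)^3, so the eigenvalues are known. The minimal polynomial is
  m_A(x) = Π_λ (x − λ)^{k_λ}
where k_λ is the size of the *largest* Jordan block for λ (equivalently, the smallest k with (A − λI)^k v = 0 for every generalised eigenvector v of λ).

  λ = 6: largest Jordan block has size 2, contributing (x − 6)^2

So m_A(x) = (x - 6)^2 = x^2 - 12*x + 36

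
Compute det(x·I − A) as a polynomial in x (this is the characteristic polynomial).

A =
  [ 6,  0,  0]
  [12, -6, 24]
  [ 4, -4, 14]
x^3 - 14*x^2 + 60*x - 72

Expanding det(x·I − A) (e.g. by cofactor expansion or by noting that A is similar to its Jordan form J, which has the same characteristic polynomial as A) gives
  χ_A(x) = x^3 - 14*x^2 + 60*x - 72
which factors as (x - 6)^2*(x - 2). The eigenvalues (with algebraic multiplicities) are λ = 2 with multiplicity 1, λ = 6 with multiplicity 2.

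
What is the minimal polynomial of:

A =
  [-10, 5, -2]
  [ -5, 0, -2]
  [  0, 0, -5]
x^2 + 10*x + 25

The characteristic polynomial is χ_A(x) = (x + 5)^3, so the eigenvalues are known. The minimal polynomial is
  m_A(x) = Π_λ (x − λ)^{k_λ}
where k_λ is the size of the *largest* Jordan block for λ (equivalently, the smallest k with (A − λI)^k v = 0 for every generalised eigenvector v of λ).

  λ = -5: largest Jordan block has size 2, contributing (x + 5)^2

So m_A(x) = (x + 5)^2 = x^2 + 10*x + 25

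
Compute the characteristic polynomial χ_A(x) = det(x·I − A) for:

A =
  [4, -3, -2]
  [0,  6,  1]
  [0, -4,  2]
x^3 - 12*x^2 + 48*x - 64

Expanding det(x·I − A) (e.g. by cofactor expansion or by noting that A is similar to its Jordan form J, which has the same characteristic polynomial as A) gives
  χ_A(x) = x^3 - 12*x^2 + 48*x - 64
which factors as (x - 4)^3. The eigenvalues (with algebraic multiplicities) are λ = 4 with multiplicity 3.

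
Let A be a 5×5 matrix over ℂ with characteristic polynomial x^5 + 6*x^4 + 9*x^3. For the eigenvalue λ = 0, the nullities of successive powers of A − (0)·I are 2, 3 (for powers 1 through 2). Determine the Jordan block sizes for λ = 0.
Block sizes for λ = 0: [2, 1]

From the dimensions of kernels of powers, the number of Jordan blocks of size at least j is d_j − d_{j−1} where d_j = dim ker(N^j) (with d_0 = 0). Computing the differences gives [2, 1].
The number of blocks of size exactly k is (#blocks of size ≥ k) − (#blocks of size ≥ k + 1), so the partition is: 1 block(s) of size 1, 1 block(s) of size 2.
In nonincreasing order the block sizes are [2, 1].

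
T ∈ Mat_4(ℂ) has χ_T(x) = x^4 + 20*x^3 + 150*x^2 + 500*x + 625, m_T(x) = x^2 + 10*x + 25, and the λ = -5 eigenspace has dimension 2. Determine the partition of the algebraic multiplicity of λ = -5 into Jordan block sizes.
Block sizes for λ = -5: [2, 2]

Step 1 — from the characteristic polynomial, algebraic multiplicity of λ = -5 is 4. From dim ker(T − (-5)·I) = 2, there are exactly 2 Jordan blocks for λ = -5.
Step 2 — from the minimal polynomial, the factor (x + 5)^2 tells us the largest block for λ = -5 has size 2.
Step 3 — with total size 4, 2 blocks, and largest block 2, the block sizes (in nonincreasing order) are [2, 2].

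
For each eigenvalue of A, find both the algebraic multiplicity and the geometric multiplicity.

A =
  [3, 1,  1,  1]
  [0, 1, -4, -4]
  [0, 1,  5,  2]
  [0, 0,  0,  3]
λ = 3: alg = 4, geom = 2

Step 1 — factor the characteristic polynomial to read off the algebraic multiplicities:
  χ_A(x) = (x - 3)^4

Step 2 — compute geometric multiplicities via the rank-nullity identity g(λ) = n − rank(A − λI):
  rank(A − (3)·I) = 2, so dim ker(A − (3)·I) = n − 2 = 2

Summary:
  λ = 3: algebraic multiplicity = 4, geometric multiplicity = 2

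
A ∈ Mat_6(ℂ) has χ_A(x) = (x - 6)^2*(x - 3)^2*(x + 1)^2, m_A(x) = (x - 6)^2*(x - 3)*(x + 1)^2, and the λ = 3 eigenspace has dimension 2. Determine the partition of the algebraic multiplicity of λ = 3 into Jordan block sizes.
Block sizes for λ = 3: [1, 1]

Step 1 — from the characteristic polynomial, algebraic multiplicity of λ = 3 is 2. From dim ker(A − (3)·I) = 2, there are exactly 2 Jordan blocks for λ = 3.
Step 2 — from the minimal polynomial, the factor (x − 3) tells us the largest block for λ = 3 has size 1.
Step 3 — with total size 2, 2 blocks, and largest block 1, the block sizes (in nonincreasing order) are [1, 1].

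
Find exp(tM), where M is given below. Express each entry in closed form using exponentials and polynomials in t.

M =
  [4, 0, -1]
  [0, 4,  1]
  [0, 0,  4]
e^{tM} =
  [exp(4*t), 0, -t*exp(4*t)]
  [0, exp(4*t), t*exp(4*t)]
  [0, 0, exp(4*t)]

Strategy: write M = P · J · P⁻¹ where J is a Jordan canonical form, so e^{tM} = P · e^{tJ} · P⁻¹, and e^{tJ} can be computed block-by-block.

M has Jordan form
J =
  [4, 1, 0]
  [0, 4, 0]
  [0, 0, 4]
(up to reordering of blocks).

Per-block formulas:
  For a 1×1 block at λ = 4: exp(t · [4]) = [e^(4t)].
  For a 2×2 Jordan block J_2(4): exp(t · J_2(4)) = e^(4t)·(I + t·N), where N is the 2×2 nilpotent shift.

After assembling e^{tJ} and conjugating by P, we get:

e^{tM} =
  [exp(4*t), 0, -t*exp(4*t)]
  [0, exp(4*t), t*exp(4*t)]
  [0, 0, exp(4*t)]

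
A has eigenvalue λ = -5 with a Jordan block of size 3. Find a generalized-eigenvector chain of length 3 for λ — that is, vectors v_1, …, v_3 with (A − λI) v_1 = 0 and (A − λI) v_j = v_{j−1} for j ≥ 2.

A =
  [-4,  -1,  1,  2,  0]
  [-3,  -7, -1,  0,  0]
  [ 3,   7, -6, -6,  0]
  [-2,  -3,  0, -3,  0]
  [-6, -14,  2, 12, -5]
A Jordan chain for λ = -5 of length 3:
v_1 = (3, 0, -9, 3, 18)ᵀ
v_2 = (1, -3, 3, -2, -6)ᵀ
v_3 = (1, 0, 0, 0, 0)ᵀ

Let N = A − (-5)·I. We want v_3 with N^3 v_3 = 0 but N^2 v_3 ≠ 0; then v_{j-1} := N · v_j for j = 3, …, 2.

Pick v_3 = (1, 0, 0, 0, 0)ᵀ.
Then v_2 = N · v_3 = (1, -3, 3, -2, -6)ᵀ.
Then v_1 = N · v_2 = (3, 0, -9, 3, 18)ᵀ.

Sanity check: (A − (-5)·I) v_1 = (0, 0, 0, 0, 0)ᵀ = 0. ✓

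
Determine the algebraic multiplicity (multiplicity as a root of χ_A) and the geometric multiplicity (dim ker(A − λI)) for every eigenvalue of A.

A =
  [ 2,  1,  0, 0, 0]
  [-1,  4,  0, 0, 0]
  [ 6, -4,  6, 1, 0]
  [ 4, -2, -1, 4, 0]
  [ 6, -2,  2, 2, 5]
λ = 3: alg = 2, geom = 1; λ = 5: alg = 3, geom = 2

Step 1 — factor the characteristic polynomial to read off the algebraic multiplicities:
  χ_A(x) = (x - 5)^3*(x - 3)^2

Step 2 — compute geometric multiplicities via the rank-nullity identity g(λ) = n − rank(A − λI):
  rank(A − (3)·I) = 4, so dim ker(A − (3)·I) = n − 4 = 1
  rank(A − (5)·I) = 3, so dim ker(A − (5)·I) = n − 3 = 2

Summary:
  λ = 3: algebraic multiplicity = 2, geometric multiplicity = 1
  λ = 5: algebraic multiplicity = 3, geometric multiplicity = 2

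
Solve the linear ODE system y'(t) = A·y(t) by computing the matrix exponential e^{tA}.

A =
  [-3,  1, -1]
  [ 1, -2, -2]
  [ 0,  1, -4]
e^{tA} =
  [t^2*exp(-3*t)/2 + exp(-3*t), t*exp(-3*t), -t^2*exp(-3*t)/2 - t*exp(-3*t)]
  [t^2*exp(-3*t)/2 + t*exp(-3*t), t*exp(-3*t) + exp(-3*t), -t^2*exp(-3*t)/2 - 2*t*exp(-3*t)]
  [t^2*exp(-3*t)/2, t*exp(-3*t), -t^2*exp(-3*t)/2 - t*exp(-3*t) + exp(-3*t)]

Strategy: write A = P · J · P⁻¹ where J is a Jordan canonical form, so e^{tA} = P · e^{tJ} · P⁻¹, and e^{tJ} can be computed block-by-block.

A has Jordan form
J =
  [-3,  1,  0]
  [ 0, -3,  1]
  [ 0,  0, -3]
(up to reordering of blocks).

Per-block formulas:
  For a 3×3 Jordan block J_3(-3): exp(t · J_3(-3)) = e^(-3t)·(I + t·N + (t^2/2)·N^2), where N is the 3×3 nilpotent shift.

After assembling e^{tJ} and conjugating by P, we get:

e^{tA} =
  [t^2*exp(-3*t)/2 + exp(-3*t), t*exp(-3*t), -t^2*exp(-3*t)/2 - t*exp(-3*t)]
  [t^2*exp(-3*t)/2 + t*exp(-3*t), t*exp(-3*t) + exp(-3*t), -t^2*exp(-3*t)/2 - 2*t*exp(-3*t)]
  [t^2*exp(-3*t)/2, t*exp(-3*t), -t^2*exp(-3*t)/2 - t*exp(-3*t) + exp(-3*t)]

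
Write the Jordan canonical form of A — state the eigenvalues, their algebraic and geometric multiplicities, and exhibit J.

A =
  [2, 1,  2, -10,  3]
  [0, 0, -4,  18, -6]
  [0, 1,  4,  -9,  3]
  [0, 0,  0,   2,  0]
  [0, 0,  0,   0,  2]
J_2(2) ⊕ J_2(2) ⊕ J_1(2)

The characteristic polynomial is
  det(x·I − A) = x^5 - 10*x^4 + 40*x^3 - 80*x^2 + 80*x - 32 = (x - 2)^5

Eigenvalues and multiplicities (the geometric multiplicity of λ is n − rank(A − λI), which equals the number of Jordan blocks for λ):
  λ = 2: algebraic multiplicity = 5, geometric multiplicity = 3

Determining the block sizes for each eigenvalue:
  λ = 2: with am = 5 and gm = 3, the partition is not yet determined (e.g. several partitions of 5 into 3 parts exist). Let N = A − (2)·I. Computing rank(N^1) = 2, rank(N^2) = 0; the number of blocks of size ≥ j is rank(N^{j−1}) − rank(N^j), giving [3, 2]. So we have 2 block(s) of size 2, 1 block(s) of size 1 → block sizes [2, 2, 1]

Assembling the blocks gives a Jordan form
J =
  [2, 1, 0, 0, 0]
  [0, 2, 0, 0, 0]
  [0, 0, 2, 1, 0]
  [0, 0, 0, 2, 0]
  [0, 0, 0, 0, 2]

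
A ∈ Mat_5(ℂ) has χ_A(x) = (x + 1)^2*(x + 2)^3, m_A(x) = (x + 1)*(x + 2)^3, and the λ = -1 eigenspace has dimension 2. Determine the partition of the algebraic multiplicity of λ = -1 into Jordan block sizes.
Block sizes for λ = -1: [1, 1]

Step 1 — from the characteristic polynomial, algebraic multiplicity of λ = -1 is 2. From dim ker(A − (-1)·I) = 2, there are exactly 2 Jordan blocks for λ = -1.
Step 2 — from the minimal polynomial, the factor (x + 1) tells us the largest block for λ = -1 has size 1.
Step 3 — with total size 2, 2 blocks, and largest block 1, the block sizes (in nonincreasing order) are [1, 1].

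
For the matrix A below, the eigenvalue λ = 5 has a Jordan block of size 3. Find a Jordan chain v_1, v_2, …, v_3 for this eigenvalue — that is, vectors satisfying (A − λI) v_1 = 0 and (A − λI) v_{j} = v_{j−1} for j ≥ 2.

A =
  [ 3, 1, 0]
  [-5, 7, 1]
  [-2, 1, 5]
A Jordan chain for λ = 5 of length 3:
v_1 = (-1, -2, -1)ᵀ
v_2 = (-2, -5, -2)ᵀ
v_3 = (1, 0, 0)ᵀ

Let N = A − (5)·I. We want v_3 with N^3 v_3 = 0 but N^2 v_3 ≠ 0; then v_{j-1} := N · v_j for j = 3, …, 2.

Pick v_3 = (1, 0, 0)ᵀ.
Then v_2 = N · v_3 = (-2, -5, -2)ᵀ.
Then v_1 = N · v_2 = (-1, -2, -1)ᵀ.

Sanity check: (A − (5)·I) v_1 = (0, 0, 0)ᵀ = 0. ✓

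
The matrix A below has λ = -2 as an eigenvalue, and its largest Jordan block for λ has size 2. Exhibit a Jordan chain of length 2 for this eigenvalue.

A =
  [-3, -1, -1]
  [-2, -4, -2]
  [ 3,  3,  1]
A Jordan chain for λ = -2 of length 2:
v_1 = (-1, -2, 3)ᵀ
v_2 = (1, 0, 0)ᵀ

Let N = A − (-2)·I. We want v_2 with N^2 v_2 = 0 but N^1 v_2 ≠ 0; then v_{j-1} := N · v_j for j = 2, …, 2.

Pick v_2 = (1, 0, 0)ᵀ.
Then v_1 = N · v_2 = (-1, -2, 3)ᵀ.

Sanity check: (A − (-2)·I) v_1 = (0, 0, 0)ᵀ = 0. ✓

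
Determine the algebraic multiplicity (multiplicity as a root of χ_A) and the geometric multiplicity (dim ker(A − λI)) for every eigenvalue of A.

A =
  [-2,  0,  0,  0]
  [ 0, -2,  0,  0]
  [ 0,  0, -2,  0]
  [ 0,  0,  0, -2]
λ = -2: alg = 4, geom = 4

Step 1 — factor the characteristic polynomial to read off the algebraic multiplicities:
  χ_A(x) = (x + 2)^4

Step 2 — compute geometric multiplicities via the rank-nullity identity g(λ) = n − rank(A − λI):
  rank(A − (-2)·I) = 0, so dim ker(A − (-2)·I) = n − 0 = 4

Summary:
  λ = -2: algebraic multiplicity = 4, geometric multiplicity = 4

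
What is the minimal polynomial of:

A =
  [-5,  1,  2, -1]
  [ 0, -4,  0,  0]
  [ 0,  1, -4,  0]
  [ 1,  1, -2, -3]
x^2 + 8*x + 16

The characteristic polynomial is χ_A(x) = (x + 4)^4, so the eigenvalues are known. The minimal polynomial is
  m_A(x) = Π_λ (x − λ)^{k_λ}
where k_λ is the size of the *largest* Jordan block for λ (equivalently, the smallest k with (A − λI)^k v = 0 for every generalised eigenvector v of λ).

  λ = -4: largest Jordan block has size 2, contributing (x + 4)^2

So m_A(x) = (x + 4)^2 = x^2 + 8*x + 16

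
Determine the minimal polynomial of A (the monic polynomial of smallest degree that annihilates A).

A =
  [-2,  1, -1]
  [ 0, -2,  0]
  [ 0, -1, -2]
x^3 + 6*x^2 + 12*x + 8

The characteristic polynomial is χ_A(x) = (x + 2)^3, so the eigenvalues are known. The minimal polynomial is
  m_A(x) = Π_λ (x − λ)^{k_λ}
where k_λ is the size of the *largest* Jordan block for λ (equivalently, the smallest k with (A − λI)^k v = 0 for every generalised eigenvector v of λ).

  λ = -2: largest Jordan block has size 3, contributing (x + 2)^3

So m_A(x) = (x + 2)^3 = x^3 + 6*x^2 + 12*x + 8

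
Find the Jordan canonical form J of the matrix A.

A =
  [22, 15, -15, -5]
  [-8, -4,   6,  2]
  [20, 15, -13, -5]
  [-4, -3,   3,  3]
J_2(2) ⊕ J_1(2) ⊕ J_1(2)

The characteristic polynomial is
  det(x·I − A) = x^4 - 8*x^3 + 24*x^2 - 32*x + 16 = (x - 2)^4

Eigenvalues and multiplicities (the geometric multiplicity of λ is n − rank(A − λI), which equals the number of Jordan blocks for λ):
  λ = 2: algebraic multiplicity = 4, geometric multiplicity = 3

Determining the block sizes for each eigenvalue:
  λ = 2: 3 blocks summing to 4 forces exactly one block of size 2 and the rest size 1 → block sizes [2, 1, 1]

Assembling the blocks gives a Jordan form
J =
  [2, 1, 0, 0]
  [0, 2, 0, 0]
  [0, 0, 2, 0]
  [0, 0, 0, 2]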